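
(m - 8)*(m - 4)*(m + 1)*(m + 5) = m^4 - 6*m^3 - 35*m^2 + 132*m + 160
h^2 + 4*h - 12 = (h - 2)*(h + 6)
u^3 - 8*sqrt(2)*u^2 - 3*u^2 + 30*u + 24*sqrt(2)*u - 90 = (u - 3)*(u - 5*sqrt(2))*(u - 3*sqrt(2))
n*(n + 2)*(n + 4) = n^3 + 6*n^2 + 8*n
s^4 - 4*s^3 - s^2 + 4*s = s*(s - 4)*(s - 1)*(s + 1)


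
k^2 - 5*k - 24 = (k - 8)*(k + 3)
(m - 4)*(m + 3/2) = m^2 - 5*m/2 - 6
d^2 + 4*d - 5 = (d - 1)*(d + 5)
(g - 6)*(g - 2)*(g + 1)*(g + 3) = g^4 - 4*g^3 - 17*g^2 + 24*g + 36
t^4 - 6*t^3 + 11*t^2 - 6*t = t*(t - 3)*(t - 2)*(t - 1)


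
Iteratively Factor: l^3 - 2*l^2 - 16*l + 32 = (l - 4)*(l^2 + 2*l - 8) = (l - 4)*(l + 4)*(l - 2)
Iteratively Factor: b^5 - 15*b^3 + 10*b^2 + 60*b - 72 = (b - 2)*(b^4 + 2*b^3 - 11*b^2 - 12*b + 36) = (b - 2)*(b + 3)*(b^3 - b^2 - 8*b + 12) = (b - 2)^2*(b + 3)*(b^2 + b - 6) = (b - 2)^2*(b + 3)^2*(b - 2)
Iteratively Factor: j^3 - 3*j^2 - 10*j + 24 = (j - 4)*(j^2 + j - 6) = (j - 4)*(j - 2)*(j + 3)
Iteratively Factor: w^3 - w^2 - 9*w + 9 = (w - 3)*(w^2 + 2*w - 3) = (w - 3)*(w - 1)*(w + 3)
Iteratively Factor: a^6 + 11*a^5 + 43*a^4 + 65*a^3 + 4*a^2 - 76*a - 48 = (a + 3)*(a^5 + 8*a^4 + 19*a^3 + 8*a^2 - 20*a - 16) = (a + 1)*(a + 3)*(a^4 + 7*a^3 + 12*a^2 - 4*a - 16) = (a - 1)*(a + 1)*(a + 3)*(a^3 + 8*a^2 + 20*a + 16) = (a - 1)*(a + 1)*(a + 2)*(a + 3)*(a^2 + 6*a + 8) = (a - 1)*(a + 1)*(a + 2)^2*(a + 3)*(a + 4)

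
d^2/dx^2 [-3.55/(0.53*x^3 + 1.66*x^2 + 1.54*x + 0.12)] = ((11.289*x + 11.786)*(0.53*x^3 + 1.66*x^2 + 1.54*x + 0.12) - 3.55*(1.59*x^2 + 3.32*x + 1.54)*(3.18*x^2 + 6.64*x + 3.08))/(0.53*x^3 + 1.66*x^2 + 1.54*x + 0.12)^3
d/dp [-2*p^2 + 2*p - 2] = 2 - 4*p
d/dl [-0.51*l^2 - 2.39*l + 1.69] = -1.02*l - 2.39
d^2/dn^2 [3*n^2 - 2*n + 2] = 6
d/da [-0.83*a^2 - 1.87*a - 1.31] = -1.66*a - 1.87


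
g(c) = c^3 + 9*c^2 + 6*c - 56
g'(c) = 3*c^2 + 18*c + 6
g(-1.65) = -45.89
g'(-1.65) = -15.53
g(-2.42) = -31.98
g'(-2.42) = -19.99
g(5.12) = 344.87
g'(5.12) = 176.80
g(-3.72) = -5.25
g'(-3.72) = -19.44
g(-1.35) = -50.16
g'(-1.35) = -12.83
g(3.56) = 124.54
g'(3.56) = 108.10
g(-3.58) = -8.02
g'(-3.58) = -19.99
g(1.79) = -10.69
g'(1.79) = 47.83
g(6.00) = 520.00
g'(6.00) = 222.00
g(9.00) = 1456.00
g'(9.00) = 411.00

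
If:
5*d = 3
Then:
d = 3/5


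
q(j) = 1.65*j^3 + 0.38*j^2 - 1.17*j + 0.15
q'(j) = 4.95*j^2 + 0.76*j - 1.17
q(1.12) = 1.63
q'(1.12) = 5.89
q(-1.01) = 0.02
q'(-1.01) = 3.11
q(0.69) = 0.07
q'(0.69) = 1.71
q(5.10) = 222.94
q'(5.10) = 131.46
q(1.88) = 10.26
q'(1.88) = 17.75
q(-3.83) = -82.49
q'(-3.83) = 68.53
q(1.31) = 2.98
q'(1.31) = 8.32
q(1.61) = 6.14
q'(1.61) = 12.88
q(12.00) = 2892.03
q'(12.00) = 720.75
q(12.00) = 2892.03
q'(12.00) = 720.75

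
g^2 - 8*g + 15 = (g - 5)*(g - 3)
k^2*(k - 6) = k^3 - 6*k^2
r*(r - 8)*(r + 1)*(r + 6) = r^4 - r^3 - 50*r^2 - 48*r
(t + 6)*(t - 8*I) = t^2 + 6*t - 8*I*t - 48*I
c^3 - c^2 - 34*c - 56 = (c - 7)*(c + 2)*(c + 4)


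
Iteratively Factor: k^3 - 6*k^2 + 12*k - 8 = (k - 2)*(k^2 - 4*k + 4) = (k - 2)^2*(k - 2)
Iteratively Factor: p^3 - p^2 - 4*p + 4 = (p + 2)*(p^2 - 3*p + 2) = (p - 2)*(p + 2)*(p - 1)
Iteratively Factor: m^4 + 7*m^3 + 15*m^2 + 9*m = (m + 1)*(m^3 + 6*m^2 + 9*m) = (m + 1)*(m + 3)*(m^2 + 3*m) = m*(m + 1)*(m + 3)*(m + 3)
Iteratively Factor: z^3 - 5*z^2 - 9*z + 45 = (z - 5)*(z^2 - 9) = (z - 5)*(z - 3)*(z + 3)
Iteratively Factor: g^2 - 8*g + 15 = (g - 5)*(g - 3)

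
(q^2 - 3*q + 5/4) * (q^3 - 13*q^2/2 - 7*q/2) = q^5 - 19*q^4/2 + 69*q^3/4 + 19*q^2/8 - 35*q/8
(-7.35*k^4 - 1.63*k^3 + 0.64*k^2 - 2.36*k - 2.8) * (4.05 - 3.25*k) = 23.8875*k^5 - 24.47*k^4 - 8.6815*k^3 + 10.262*k^2 - 0.458*k - 11.34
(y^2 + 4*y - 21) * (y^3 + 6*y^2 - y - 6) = y^5 + 10*y^4 + 2*y^3 - 136*y^2 - 3*y + 126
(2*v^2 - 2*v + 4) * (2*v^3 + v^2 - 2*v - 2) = 4*v^5 - 2*v^4 + 2*v^3 + 4*v^2 - 4*v - 8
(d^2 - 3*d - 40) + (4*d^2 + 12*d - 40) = 5*d^2 + 9*d - 80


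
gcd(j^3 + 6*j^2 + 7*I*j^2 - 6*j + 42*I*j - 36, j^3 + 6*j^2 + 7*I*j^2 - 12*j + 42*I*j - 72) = j + 6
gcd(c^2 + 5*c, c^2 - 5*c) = c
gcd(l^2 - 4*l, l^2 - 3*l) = l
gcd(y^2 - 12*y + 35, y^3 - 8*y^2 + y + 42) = y - 7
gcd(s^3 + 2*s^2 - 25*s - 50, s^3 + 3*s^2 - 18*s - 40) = s^2 + 7*s + 10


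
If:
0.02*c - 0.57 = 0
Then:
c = 28.50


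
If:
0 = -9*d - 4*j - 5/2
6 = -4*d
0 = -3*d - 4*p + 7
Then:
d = -3/2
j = 11/4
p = 23/8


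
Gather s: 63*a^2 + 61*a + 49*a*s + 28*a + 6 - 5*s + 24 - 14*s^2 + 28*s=63*a^2 + 89*a - 14*s^2 + s*(49*a + 23) + 30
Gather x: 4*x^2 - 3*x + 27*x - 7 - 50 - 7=4*x^2 + 24*x - 64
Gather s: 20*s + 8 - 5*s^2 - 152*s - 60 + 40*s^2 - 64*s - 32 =35*s^2 - 196*s - 84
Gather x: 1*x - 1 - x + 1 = 0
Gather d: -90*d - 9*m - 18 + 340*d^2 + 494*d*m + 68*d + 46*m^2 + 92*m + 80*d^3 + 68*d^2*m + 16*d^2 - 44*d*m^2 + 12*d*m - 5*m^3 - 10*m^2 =80*d^3 + d^2*(68*m + 356) + d*(-44*m^2 + 506*m - 22) - 5*m^3 + 36*m^2 + 83*m - 18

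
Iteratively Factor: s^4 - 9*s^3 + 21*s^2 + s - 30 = (s - 3)*(s^3 - 6*s^2 + 3*s + 10) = (s - 5)*(s - 3)*(s^2 - s - 2) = (s - 5)*(s - 3)*(s - 2)*(s + 1)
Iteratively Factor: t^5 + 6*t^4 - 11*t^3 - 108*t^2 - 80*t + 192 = (t + 3)*(t^4 + 3*t^3 - 20*t^2 - 48*t + 64) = (t + 3)*(t + 4)*(t^3 - t^2 - 16*t + 16) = (t + 3)*(t + 4)^2*(t^2 - 5*t + 4) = (t - 1)*(t + 3)*(t + 4)^2*(t - 4)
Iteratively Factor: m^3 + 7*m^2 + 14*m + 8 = (m + 4)*(m^2 + 3*m + 2) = (m + 1)*(m + 4)*(m + 2)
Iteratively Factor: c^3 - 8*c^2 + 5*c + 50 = (c + 2)*(c^2 - 10*c + 25) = (c - 5)*(c + 2)*(c - 5)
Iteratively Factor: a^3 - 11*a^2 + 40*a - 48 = (a - 4)*(a^2 - 7*a + 12) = (a - 4)^2*(a - 3)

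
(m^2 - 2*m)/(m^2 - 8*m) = (m - 2)/(m - 8)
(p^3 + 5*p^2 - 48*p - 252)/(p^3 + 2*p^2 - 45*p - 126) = (p + 6)/(p + 3)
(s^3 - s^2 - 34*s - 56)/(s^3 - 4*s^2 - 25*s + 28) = (s + 2)/(s - 1)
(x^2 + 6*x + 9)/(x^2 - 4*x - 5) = (x^2 + 6*x + 9)/(x^2 - 4*x - 5)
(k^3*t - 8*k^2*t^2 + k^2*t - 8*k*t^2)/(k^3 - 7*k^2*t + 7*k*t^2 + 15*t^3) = k*t*(k^2 - 8*k*t + k - 8*t)/(k^3 - 7*k^2*t + 7*k*t^2 + 15*t^3)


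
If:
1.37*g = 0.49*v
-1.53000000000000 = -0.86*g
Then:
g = 1.78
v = 4.97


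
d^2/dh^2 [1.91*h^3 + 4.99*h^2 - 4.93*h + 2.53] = 11.46*h + 9.98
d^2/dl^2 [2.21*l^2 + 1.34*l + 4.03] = 4.42000000000000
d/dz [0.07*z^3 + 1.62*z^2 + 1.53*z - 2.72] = 0.21*z^2 + 3.24*z + 1.53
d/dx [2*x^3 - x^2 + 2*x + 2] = 6*x^2 - 2*x + 2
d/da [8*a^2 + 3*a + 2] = 16*a + 3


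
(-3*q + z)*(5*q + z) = -15*q^2 + 2*q*z + z^2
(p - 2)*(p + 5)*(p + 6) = p^3 + 9*p^2 + 8*p - 60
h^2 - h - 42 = (h - 7)*(h + 6)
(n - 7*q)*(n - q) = n^2 - 8*n*q + 7*q^2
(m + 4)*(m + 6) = m^2 + 10*m + 24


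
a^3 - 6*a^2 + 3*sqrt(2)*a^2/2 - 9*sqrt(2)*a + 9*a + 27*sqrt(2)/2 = (a - 3)^2*(a + 3*sqrt(2)/2)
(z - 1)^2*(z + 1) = z^3 - z^2 - z + 1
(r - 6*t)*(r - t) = r^2 - 7*r*t + 6*t^2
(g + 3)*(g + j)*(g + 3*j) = g^3 + 4*g^2*j + 3*g^2 + 3*g*j^2 + 12*g*j + 9*j^2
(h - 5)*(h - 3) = h^2 - 8*h + 15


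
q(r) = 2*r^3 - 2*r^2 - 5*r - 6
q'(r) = 6*r^2 - 4*r - 5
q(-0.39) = -4.47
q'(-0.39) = -2.53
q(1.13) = -11.32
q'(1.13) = -1.86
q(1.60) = -10.93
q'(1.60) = 3.96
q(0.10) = -6.52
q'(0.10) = -5.34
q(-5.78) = -430.12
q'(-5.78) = 218.57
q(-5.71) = -415.00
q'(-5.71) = 213.46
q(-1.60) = -11.31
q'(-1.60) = 16.76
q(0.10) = -6.52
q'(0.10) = -5.34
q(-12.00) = -3690.00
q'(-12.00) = 907.00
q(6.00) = 324.00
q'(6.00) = 187.00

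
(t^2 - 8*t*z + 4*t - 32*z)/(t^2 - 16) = (t - 8*z)/(t - 4)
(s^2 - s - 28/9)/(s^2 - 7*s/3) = (s + 4/3)/s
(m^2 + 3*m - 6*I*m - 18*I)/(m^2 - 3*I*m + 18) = (m + 3)/(m + 3*I)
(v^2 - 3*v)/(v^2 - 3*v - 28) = v*(3 - v)/(-v^2 + 3*v + 28)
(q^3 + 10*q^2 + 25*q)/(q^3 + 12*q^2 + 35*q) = (q + 5)/(q + 7)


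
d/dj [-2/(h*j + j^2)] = 2*(h + 2*j)/(j^2*(h + j)^2)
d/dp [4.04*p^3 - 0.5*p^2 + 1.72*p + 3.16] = 12.12*p^2 - 1.0*p + 1.72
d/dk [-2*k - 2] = -2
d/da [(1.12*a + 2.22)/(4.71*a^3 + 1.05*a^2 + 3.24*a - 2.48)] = (5.2752*a^3 + 1.176*a^2 + 3.6288*a - (1.12*a + 2.22)*(14.13*a^2 + 2.1*a + 3.24) - 2.7776)/(4.71*a^3 + 1.05*a^2 + 3.24*a - 2.48)^2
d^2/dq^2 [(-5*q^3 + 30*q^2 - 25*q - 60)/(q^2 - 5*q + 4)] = 40/(q^3 - 3*q^2 + 3*q - 1)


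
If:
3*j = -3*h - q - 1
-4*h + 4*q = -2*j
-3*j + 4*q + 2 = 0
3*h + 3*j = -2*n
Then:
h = -1/3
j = 2/15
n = 3/10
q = -2/5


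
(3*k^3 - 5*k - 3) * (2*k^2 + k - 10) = 6*k^5 + 3*k^4 - 40*k^3 - 11*k^2 + 47*k + 30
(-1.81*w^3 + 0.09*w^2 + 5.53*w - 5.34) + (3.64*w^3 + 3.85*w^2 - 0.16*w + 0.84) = 1.83*w^3 + 3.94*w^2 + 5.37*w - 4.5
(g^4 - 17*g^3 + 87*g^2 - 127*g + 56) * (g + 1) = g^5 - 16*g^4 + 70*g^3 - 40*g^2 - 71*g + 56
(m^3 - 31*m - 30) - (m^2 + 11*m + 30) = m^3 - m^2 - 42*m - 60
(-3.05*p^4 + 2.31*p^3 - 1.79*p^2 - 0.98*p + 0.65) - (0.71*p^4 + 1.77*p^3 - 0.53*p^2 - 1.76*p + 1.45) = -3.76*p^4 + 0.54*p^3 - 1.26*p^2 + 0.78*p - 0.8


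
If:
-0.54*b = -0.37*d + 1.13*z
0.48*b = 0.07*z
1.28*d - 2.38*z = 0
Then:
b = 0.00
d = 0.00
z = 0.00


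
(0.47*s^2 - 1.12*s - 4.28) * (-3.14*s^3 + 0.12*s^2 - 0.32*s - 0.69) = -1.4758*s^5 + 3.5732*s^4 + 13.1544*s^3 - 0.4795*s^2 + 2.1424*s + 2.9532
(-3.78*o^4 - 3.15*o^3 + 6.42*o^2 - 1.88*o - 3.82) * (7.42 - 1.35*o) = 5.103*o^5 - 23.7951*o^4 - 32.04*o^3 + 50.1744*o^2 - 8.7926*o - 28.3444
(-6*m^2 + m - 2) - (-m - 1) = -6*m^2 + 2*m - 1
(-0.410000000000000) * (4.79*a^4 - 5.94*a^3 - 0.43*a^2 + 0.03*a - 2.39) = -1.9639*a^4 + 2.4354*a^3 + 0.1763*a^2 - 0.0123*a + 0.9799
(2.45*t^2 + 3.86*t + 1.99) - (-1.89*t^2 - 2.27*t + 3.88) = 4.34*t^2 + 6.13*t - 1.89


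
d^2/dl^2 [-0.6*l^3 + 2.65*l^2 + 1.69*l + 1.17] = 5.3 - 3.6*l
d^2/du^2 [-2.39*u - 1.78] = 0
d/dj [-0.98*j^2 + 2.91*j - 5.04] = 2.91 - 1.96*j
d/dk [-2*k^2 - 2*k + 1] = -4*k - 2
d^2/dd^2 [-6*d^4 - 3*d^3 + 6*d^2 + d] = -72*d^2 - 18*d + 12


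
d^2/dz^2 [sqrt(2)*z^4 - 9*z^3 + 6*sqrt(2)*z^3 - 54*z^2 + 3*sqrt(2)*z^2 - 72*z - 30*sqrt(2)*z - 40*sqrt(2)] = 12*sqrt(2)*z^2 - 54*z + 36*sqrt(2)*z - 108 + 6*sqrt(2)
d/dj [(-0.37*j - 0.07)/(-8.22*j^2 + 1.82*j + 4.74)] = (3.0414*j^2 - 0.6734*j - (0.37*j + 0.07)*(16.44*j - 1.82) - 1.7538)/(-8.22*j^2 + 1.82*j + 4.74)^2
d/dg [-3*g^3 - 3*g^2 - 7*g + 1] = -9*g^2 - 6*g - 7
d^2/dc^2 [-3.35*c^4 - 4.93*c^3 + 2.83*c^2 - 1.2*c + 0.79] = -40.2*c^2 - 29.58*c + 5.66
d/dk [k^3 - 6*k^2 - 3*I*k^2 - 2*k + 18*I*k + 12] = 3*k^2 - 12*k - 6*I*k - 2 + 18*I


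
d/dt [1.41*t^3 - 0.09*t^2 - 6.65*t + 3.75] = 4.23*t^2 - 0.18*t - 6.65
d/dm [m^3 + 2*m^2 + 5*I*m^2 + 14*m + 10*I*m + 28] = 3*m^2 + m*(4 + 10*I) + 14 + 10*I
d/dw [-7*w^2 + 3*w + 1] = 3 - 14*w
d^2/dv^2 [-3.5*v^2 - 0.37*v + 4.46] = -7.00000000000000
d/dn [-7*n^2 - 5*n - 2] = -14*n - 5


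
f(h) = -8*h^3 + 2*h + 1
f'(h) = 2 - 24*h^2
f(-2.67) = 147.93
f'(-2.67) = -169.09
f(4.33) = -639.80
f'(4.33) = -447.97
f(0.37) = 1.33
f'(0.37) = -1.29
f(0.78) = -1.24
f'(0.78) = -12.60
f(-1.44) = 22.01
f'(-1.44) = -47.77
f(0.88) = -2.69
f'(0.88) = -16.59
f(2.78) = -165.32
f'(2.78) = -183.48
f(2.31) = -92.99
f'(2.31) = -126.07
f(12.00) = -13799.00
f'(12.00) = -3454.00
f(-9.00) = 5815.00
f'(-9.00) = -1942.00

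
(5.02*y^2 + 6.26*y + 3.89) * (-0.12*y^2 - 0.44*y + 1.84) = -0.6024*y^4 - 2.96*y^3 + 6.0156*y^2 + 9.8068*y + 7.1576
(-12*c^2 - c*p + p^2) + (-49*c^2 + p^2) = -61*c^2 - c*p + 2*p^2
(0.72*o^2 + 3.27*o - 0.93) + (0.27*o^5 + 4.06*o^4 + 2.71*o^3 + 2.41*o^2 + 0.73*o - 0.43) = 0.27*o^5 + 4.06*o^4 + 2.71*o^3 + 3.13*o^2 + 4.0*o - 1.36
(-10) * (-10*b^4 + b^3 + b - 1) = 100*b^4 - 10*b^3 - 10*b + 10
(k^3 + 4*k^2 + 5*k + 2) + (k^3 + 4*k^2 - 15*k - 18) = 2*k^3 + 8*k^2 - 10*k - 16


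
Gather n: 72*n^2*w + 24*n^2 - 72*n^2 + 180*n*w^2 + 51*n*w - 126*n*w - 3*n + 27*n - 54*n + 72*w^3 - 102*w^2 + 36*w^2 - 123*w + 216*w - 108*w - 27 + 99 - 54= n^2*(72*w - 48) + n*(180*w^2 - 75*w - 30) + 72*w^3 - 66*w^2 - 15*w + 18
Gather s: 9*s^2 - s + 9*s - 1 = 9*s^2 + 8*s - 1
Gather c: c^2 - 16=c^2 - 16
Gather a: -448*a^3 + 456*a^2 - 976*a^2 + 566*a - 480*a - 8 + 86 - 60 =-448*a^3 - 520*a^2 + 86*a + 18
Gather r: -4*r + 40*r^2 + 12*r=40*r^2 + 8*r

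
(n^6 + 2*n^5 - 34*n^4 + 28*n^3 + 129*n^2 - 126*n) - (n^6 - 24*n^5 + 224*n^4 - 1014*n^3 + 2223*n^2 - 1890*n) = 26*n^5 - 258*n^4 + 1042*n^3 - 2094*n^2 + 1764*n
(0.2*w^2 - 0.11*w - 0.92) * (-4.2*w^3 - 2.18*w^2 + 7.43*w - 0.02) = -0.84*w^5 + 0.026*w^4 + 5.5898*w^3 + 1.1843*w^2 - 6.8334*w + 0.0184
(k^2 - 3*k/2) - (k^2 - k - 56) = 56 - k/2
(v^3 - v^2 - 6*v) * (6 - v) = -v^4 + 7*v^3 - 36*v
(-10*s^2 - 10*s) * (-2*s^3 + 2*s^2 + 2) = 20*s^5 - 20*s^3 - 20*s^2 - 20*s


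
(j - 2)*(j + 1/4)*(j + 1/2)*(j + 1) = j^4 - j^3/4 - 21*j^2/8 - 13*j/8 - 1/4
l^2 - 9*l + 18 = (l - 6)*(l - 3)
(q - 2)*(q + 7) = q^2 + 5*q - 14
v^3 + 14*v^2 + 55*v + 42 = (v + 1)*(v + 6)*(v + 7)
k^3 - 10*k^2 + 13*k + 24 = (k - 8)*(k - 3)*(k + 1)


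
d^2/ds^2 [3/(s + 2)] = 6/(s + 2)^3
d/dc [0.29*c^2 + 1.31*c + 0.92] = 0.58*c + 1.31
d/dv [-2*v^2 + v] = 1 - 4*v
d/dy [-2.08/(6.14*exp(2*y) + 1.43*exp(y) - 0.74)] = (25.5424*exp(y) + 2.9744)*exp(y)/(6.14*exp(2*y) + 1.43*exp(y) - 0.74)^2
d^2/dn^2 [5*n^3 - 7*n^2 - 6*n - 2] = 30*n - 14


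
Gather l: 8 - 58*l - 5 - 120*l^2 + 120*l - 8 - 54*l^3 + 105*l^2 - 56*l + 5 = -54*l^3 - 15*l^2 + 6*l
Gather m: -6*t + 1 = 1 - 6*t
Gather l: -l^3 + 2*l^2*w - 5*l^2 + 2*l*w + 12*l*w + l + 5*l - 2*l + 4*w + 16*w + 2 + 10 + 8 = -l^3 + l^2*(2*w - 5) + l*(14*w + 4) + 20*w + 20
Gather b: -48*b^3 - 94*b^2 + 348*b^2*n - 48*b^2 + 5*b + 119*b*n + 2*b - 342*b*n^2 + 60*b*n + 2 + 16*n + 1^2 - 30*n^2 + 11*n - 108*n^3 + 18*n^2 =-48*b^3 + b^2*(348*n - 142) + b*(-342*n^2 + 179*n + 7) - 108*n^3 - 12*n^2 + 27*n + 3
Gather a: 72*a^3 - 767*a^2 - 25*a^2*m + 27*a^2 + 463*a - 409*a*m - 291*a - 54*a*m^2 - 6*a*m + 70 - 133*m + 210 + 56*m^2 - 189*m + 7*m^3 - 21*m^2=72*a^3 + a^2*(-25*m - 740) + a*(-54*m^2 - 415*m + 172) + 7*m^3 + 35*m^2 - 322*m + 280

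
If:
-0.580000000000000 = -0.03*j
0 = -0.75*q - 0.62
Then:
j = 19.33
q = -0.83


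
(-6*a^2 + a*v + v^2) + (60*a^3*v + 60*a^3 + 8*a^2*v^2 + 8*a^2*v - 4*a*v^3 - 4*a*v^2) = 60*a^3*v + 60*a^3 + 8*a^2*v^2 + 8*a^2*v - 6*a^2 - 4*a*v^3 - 4*a*v^2 + a*v + v^2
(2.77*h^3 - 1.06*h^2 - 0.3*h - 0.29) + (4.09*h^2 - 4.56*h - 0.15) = 2.77*h^3 + 3.03*h^2 - 4.86*h - 0.44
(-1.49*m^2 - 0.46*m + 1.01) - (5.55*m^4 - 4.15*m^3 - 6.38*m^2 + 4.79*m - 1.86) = -5.55*m^4 + 4.15*m^3 + 4.89*m^2 - 5.25*m + 2.87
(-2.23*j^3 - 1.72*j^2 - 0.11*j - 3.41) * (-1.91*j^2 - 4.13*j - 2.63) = 4.2593*j^5 + 12.4951*j^4 + 13.1786*j^3 + 11.491*j^2 + 14.3726*j + 8.9683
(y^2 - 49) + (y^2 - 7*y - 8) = 2*y^2 - 7*y - 57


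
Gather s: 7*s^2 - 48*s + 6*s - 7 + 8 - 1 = 7*s^2 - 42*s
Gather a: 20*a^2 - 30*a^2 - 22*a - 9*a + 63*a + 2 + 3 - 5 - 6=-10*a^2 + 32*a - 6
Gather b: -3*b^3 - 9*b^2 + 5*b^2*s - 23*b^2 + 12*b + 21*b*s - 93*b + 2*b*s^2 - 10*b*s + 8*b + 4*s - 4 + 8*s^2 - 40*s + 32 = -3*b^3 + b^2*(5*s - 32) + b*(2*s^2 + 11*s - 73) + 8*s^2 - 36*s + 28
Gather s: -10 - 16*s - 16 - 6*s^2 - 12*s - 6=-6*s^2 - 28*s - 32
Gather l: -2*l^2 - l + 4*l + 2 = -2*l^2 + 3*l + 2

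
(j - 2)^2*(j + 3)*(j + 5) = j^4 + 4*j^3 - 13*j^2 - 28*j + 60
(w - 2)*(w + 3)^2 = w^3 + 4*w^2 - 3*w - 18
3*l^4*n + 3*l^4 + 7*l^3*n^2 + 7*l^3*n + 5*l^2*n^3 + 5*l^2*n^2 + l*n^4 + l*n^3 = (l + n)^2*(3*l + n)*(l*n + l)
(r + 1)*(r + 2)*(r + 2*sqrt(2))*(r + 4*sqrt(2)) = r^4 + 3*r^3 + 6*sqrt(2)*r^3 + 18*r^2 + 18*sqrt(2)*r^2 + 12*sqrt(2)*r + 48*r + 32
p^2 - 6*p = p*(p - 6)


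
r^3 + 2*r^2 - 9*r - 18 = (r - 3)*(r + 2)*(r + 3)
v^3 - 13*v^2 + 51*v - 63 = (v - 7)*(v - 3)^2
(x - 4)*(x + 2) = x^2 - 2*x - 8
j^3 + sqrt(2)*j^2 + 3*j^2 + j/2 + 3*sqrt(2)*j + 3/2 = (j + 3)*(j + sqrt(2)/2)^2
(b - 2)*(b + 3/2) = b^2 - b/2 - 3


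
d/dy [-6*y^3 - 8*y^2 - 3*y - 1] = -18*y^2 - 16*y - 3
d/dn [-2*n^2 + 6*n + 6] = 6 - 4*n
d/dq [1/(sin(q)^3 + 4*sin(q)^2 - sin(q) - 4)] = (-3*sin(q)^2 - 8*sin(q) + 1)/((sin(q) + 4)^2*cos(q)^3)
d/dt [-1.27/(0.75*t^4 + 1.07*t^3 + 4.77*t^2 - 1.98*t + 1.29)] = (3.81*t^3 + 4.0767*t^2 + 12.1158*t - 2.5146)/(0.75*t^4 + 1.07*t^3 + 4.77*t^2 - 1.98*t + 1.29)^2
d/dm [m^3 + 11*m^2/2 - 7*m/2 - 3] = 3*m^2 + 11*m - 7/2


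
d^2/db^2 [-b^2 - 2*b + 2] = -2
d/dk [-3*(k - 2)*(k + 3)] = -6*k - 3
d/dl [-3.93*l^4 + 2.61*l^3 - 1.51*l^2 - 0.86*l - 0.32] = -15.72*l^3 + 7.83*l^2 - 3.02*l - 0.86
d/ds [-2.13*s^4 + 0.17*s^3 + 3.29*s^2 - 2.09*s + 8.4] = -8.52*s^3 + 0.51*s^2 + 6.58*s - 2.09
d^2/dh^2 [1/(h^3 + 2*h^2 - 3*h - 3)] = 2*(-(3*h + 2)*(h^3 + 2*h^2 - 3*h - 3) + (3*h^2 + 4*h - 3)^2)/(h^3 + 2*h^2 - 3*h - 3)^3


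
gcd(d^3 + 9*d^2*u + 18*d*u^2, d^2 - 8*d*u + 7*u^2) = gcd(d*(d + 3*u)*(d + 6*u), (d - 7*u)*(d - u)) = 1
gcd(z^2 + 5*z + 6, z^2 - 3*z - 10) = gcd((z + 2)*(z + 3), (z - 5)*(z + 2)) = z + 2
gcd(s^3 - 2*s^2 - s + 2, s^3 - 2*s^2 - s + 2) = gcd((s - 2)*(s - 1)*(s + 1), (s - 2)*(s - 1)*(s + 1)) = s^3 - 2*s^2 - s + 2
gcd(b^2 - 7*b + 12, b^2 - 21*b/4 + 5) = b - 4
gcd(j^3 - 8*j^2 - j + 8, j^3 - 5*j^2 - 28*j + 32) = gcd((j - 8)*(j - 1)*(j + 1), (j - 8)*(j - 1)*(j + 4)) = j^2 - 9*j + 8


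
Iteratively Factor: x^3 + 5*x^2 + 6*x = (x + 2)*(x^2 + 3*x) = x*(x + 2)*(x + 3)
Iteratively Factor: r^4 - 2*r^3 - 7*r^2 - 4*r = (r + 1)*(r^3 - 3*r^2 - 4*r) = r*(r + 1)*(r^2 - 3*r - 4) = r*(r - 4)*(r + 1)*(r + 1)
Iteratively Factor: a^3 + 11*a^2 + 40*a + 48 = (a + 3)*(a^2 + 8*a + 16) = (a + 3)*(a + 4)*(a + 4)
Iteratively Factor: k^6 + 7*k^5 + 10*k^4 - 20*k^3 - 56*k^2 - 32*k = (k + 1)*(k^5 + 6*k^4 + 4*k^3 - 24*k^2 - 32*k) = (k - 2)*(k + 1)*(k^4 + 8*k^3 + 20*k^2 + 16*k) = (k - 2)*(k + 1)*(k + 2)*(k^3 + 6*k^2 + 8*k) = (k - 2)*(k + 1)*(k + 2)^2*(k^2 + 4*k) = (k - 2)*(k + 1)*(k + 2)^2*(k + 4)*(k)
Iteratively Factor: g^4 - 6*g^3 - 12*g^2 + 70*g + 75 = (g - 5)*(g^3 - g^2 - 17*g - 15) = (g - 5)*(g + 1)*(g^2 - 2*g - 15) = (g - 5)*(g + 1)*(g + 3)*(g - 5)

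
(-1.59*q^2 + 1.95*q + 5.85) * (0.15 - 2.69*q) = 4.2771*q^3 - 5.484*q^2 - 15.444*q + 0.8775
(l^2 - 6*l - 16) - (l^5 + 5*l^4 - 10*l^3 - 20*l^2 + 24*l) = -l^5 - 5*l^4 + 10*l^3 + 21*l^2 - 30*l - 16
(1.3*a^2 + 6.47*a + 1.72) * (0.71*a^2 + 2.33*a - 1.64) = 0.923*a^4 + 7.6227*a^3 + 14.1643*a^2 - 6.6032*a - 2.8208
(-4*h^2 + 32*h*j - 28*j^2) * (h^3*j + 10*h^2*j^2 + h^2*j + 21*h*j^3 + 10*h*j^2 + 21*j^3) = -4*h^5*j - 8*h^4*j^2 - 4*h^4*j + 208*h^3*j^3 - 8*h^3*j^2 + 392*h^2*j^4 + 208*h^2*j^3 - 588*h*j^5 + 392*h*j^4 - 588*j^5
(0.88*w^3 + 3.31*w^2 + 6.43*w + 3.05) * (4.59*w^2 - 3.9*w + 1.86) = 4.0392*w^5 + 11.7609*w^4 + 18.2415*w^3 - 4.9209*w^2 + 0.0648*w + 5.673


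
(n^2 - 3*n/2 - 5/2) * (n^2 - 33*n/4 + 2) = n^4 - 39*n^3/4 + 95*n^2/8 + 141*n/8 - 5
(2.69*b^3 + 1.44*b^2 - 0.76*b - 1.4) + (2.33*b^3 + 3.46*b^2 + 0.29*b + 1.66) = 5.02*b^3 + 4.9*b^2 - 0.47*b + 0.26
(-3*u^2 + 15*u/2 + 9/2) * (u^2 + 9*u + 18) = -3*u^4 - 39*u^3/2 + 18*u^2 + 351*u/2 + 81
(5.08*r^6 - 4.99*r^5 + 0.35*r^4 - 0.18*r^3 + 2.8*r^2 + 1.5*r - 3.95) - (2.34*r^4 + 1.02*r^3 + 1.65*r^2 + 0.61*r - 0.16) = 5.08*r^6 - 4.99*r^5 - 1.99*r^4 - 1.2*r^3 + 1.15*r^2 + 0.89*r - 3.79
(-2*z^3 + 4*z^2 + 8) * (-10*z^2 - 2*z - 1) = 20*z^5 - 36*z^4 - 6*z^3 - 84*z^2 - 16*z - 8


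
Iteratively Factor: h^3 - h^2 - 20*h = (h)*(h^2 - h - 20) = h*(h - 5)*(h + 4)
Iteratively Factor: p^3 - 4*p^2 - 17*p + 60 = (p - 3)*(p^2 - p - 20) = (p - 5)*(p - 3)*(p + 4)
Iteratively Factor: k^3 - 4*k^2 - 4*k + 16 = (k - 2)*(k^2 - 2*k - 8) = (k - 4)*(k - 2)*(k + 2)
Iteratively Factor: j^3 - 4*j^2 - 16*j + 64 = (j + 4)*(j^2 - 8*j + 16) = (j - 4)*(j + 4)*(j - 4)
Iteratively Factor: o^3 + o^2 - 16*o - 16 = (o + 4)*(o^2 - 3*o - 4) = (o + 1)*(o + 4)*(o - 4)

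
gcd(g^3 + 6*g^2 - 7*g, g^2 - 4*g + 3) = g - 1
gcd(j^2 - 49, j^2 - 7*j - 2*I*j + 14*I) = j - 7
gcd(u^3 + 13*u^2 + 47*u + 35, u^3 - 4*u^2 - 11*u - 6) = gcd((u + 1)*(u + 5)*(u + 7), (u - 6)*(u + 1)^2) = u + 1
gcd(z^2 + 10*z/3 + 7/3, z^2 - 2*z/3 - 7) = z + 7/3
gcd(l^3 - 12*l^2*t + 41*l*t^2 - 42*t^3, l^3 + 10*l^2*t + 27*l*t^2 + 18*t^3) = 1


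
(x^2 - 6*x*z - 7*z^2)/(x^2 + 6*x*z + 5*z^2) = (x - 7*z)/(x + 5*z)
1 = 1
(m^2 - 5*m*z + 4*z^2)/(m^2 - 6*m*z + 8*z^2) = (-m + z)/(-m + 2*z)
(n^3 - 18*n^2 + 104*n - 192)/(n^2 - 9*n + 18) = (n^2 - 12*n + 32)/(n - 3)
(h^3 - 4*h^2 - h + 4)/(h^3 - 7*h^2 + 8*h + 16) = (h - 1)/(h - 4)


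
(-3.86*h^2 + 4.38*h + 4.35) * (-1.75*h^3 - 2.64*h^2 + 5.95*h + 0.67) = 6.755*h^5 + 2.5254*h^4 - 42.1427*h^3 + 11.9908*h^2 + 28.8171*h + 2.9145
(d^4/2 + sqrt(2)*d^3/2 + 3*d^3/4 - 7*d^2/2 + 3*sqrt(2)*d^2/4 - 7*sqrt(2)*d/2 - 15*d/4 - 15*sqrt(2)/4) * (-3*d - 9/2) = -3*d^5/2 - 9*d^4/2 - 3*sqrt(2)*d^4/2 - 9*sqrt(2)*d^3/2 + 57*d^3/8 + 57*sqrt(2)*d^2/8 + 27*d^2 + 135*d/8 + 27*sqrt(2)*d + 135*sqrt(2)/8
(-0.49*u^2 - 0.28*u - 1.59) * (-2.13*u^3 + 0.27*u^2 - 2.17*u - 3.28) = 1.0437*u^5 + 0.4641*u^4 + 4.3744*u^3 + 1.7855*u^2 + 4.3687*u + 5.2152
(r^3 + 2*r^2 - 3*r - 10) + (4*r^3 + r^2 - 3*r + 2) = 5*r^3 + 3*r^2 - 6*r - 8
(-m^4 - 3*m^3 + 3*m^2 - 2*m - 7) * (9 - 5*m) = 5*m^5 + 6*m^4 - 42*m^3 + 37*m^2 + 17*m - 63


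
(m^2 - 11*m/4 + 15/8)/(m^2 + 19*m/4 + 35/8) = (8*m^2 - 22*m + 15)/(8*m^2 + 38*m + 35)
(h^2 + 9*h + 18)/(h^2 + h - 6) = (h + 6)/(h - 2)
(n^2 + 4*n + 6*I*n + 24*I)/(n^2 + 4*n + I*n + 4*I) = (n + 6*I)/(n + I)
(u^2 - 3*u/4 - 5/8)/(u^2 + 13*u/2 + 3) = (u - 5/4)/(u + 6)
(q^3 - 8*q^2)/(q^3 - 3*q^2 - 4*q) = q*(8 - q)/(-q^2 + 3*q + 4)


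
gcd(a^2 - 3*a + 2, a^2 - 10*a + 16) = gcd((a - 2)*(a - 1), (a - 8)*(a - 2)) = a - 2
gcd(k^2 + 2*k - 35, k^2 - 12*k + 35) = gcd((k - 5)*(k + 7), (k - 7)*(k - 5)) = k - 5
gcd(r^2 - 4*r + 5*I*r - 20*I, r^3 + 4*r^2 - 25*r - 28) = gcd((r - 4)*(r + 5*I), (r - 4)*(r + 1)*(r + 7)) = r - 4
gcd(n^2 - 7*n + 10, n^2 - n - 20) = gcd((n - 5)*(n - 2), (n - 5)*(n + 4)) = n - 5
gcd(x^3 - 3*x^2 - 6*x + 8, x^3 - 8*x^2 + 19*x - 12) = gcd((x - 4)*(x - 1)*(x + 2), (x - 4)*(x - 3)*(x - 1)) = x^2 - 5*x + 4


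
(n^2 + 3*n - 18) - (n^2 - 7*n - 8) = 10*n - 10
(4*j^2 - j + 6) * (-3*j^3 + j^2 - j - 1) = -12*j^5 + 7*j^4 - 23*j^3 + 3*j^2 - 5*j - 6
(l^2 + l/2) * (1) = l^2 + l/2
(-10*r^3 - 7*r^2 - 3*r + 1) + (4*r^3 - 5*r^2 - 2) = -6*r^3 - 12*r^2 - 3*r - 1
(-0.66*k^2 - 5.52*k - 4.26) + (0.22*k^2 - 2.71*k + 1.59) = -0.44*k^2 - 8.23*k - 2.67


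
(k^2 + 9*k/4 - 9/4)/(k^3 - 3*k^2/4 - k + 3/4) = (k + 3)/(k^2 - 1)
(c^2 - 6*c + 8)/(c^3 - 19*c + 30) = (c - 4)/(c^2 + 2*c - 15)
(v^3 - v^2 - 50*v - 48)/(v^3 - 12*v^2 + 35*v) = (v^3 - v^2 - 50*v - 48)/(v*(v^2 - 12*v + 35))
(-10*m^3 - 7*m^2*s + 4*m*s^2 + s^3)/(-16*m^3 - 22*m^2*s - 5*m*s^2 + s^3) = (-10*m^2 + 3*m*s + s^2)/(-16*m^2 - 6*m*s + s^2)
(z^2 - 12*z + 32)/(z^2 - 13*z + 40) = (z - 4)/(z - 5)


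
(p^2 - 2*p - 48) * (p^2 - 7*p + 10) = p^4 - 9*p^3 - 24*p^2 + 316*p - 480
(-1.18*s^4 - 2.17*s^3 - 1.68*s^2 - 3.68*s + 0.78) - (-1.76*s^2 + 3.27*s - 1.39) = -1.18*s^4 - 2.17*s^3 + 0.0800000000000001*s^2 - 6.95*s + 2.17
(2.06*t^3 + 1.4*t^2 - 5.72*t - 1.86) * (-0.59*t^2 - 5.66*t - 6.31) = -1.2154*t^5 - 12.4856*t^4 - 17.5478*t^3 + 24.6386*t^2 + 46.6208*t + 11.7366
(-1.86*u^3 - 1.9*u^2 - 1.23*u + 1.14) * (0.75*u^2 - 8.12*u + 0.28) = -1.395*u^5 + 13.6782*u^4 + 13.9847*u^3 + 10.3106*u^2 - 9.6012*u + 0.3192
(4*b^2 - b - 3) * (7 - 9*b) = -36*b^3 + 37*b^2 + 20*b - 21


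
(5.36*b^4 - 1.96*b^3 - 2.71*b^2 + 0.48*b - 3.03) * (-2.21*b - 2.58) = -11.8456*b^5 - 9.4972*b^4 + 11.0459*b^3 + 5.931*b^2 + 5.4579*b + 7.8174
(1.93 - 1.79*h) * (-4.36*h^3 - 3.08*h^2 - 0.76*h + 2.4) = 7.8044*h^4 - 2.9016*h^3 - 4.584*h^2 - 5.7628*h + 4.632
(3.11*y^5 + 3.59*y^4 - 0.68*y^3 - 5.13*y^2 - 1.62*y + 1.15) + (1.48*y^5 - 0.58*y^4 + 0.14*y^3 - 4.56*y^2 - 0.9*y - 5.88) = 4.59*y^5 + 3.01*y^4 - 0.54*y^3 - 9.69*y^2 - 2.52*y - 4.73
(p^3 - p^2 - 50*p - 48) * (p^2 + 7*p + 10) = p^5 + 6*p^4 - 47*p^3 - 408*p^2 - 836*p - 480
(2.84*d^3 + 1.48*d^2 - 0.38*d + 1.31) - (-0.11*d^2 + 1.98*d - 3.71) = 2.84*d^3 + 1.59*d^2 - 2.36*d + 5.02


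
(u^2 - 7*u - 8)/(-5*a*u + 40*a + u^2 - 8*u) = (u + 1)/(-5*a + u)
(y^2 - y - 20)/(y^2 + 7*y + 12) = (y - 5)/(y + 3)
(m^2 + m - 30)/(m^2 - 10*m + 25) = (m + 6)/(m - 5)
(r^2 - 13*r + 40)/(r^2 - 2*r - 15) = (r - 8)/(r + 3)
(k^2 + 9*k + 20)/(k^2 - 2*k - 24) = (k + 5)/(k - 6)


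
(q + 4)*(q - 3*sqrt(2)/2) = q^2 - 3*sqrt(2)*q/2 + 4*q - 6*sqrt(2)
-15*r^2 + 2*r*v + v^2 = (-3*r + v)*(5*r + v)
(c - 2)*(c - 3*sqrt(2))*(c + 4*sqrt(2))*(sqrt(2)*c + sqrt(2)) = sqrt(2)*c^4 - sqrt(2)*c^3 + 2*c^3 - 26*sqrt(2)*c^2 - 2*c^2 - 4*c + 24*sqrt(2)*c + 48*sqrt(2)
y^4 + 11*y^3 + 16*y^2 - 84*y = y*(y - 2)*(y + 6)*(y + 7)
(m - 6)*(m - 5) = m^2 - 11*m + 30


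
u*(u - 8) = u^2 - 8*u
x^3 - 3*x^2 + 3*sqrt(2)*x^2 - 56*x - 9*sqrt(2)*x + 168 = (x - 3)*(x - 4*sqrt(2))*(x + 7*sqrt(2))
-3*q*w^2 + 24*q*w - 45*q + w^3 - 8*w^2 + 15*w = (-3*q + w)*(w - 5)*(w - 3)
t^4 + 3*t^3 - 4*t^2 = t^2*(t - 1)*(t + 4)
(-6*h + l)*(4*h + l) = -24*h^2 - 2*h*l + l^2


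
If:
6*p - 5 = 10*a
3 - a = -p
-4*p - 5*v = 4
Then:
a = -23/4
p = -35/4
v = 31/5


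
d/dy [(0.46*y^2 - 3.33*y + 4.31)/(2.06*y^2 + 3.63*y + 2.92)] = (8.5296*y^2 - 15.0708*y - 25.3689)/(4.2436*y^4 + 14.9556*y^3 + 25.2073*y^2 + 21.1992*y + 8.5264)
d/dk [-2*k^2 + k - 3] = 1 - 4*k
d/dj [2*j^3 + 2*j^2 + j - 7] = 6*j^2 + 4*j + 1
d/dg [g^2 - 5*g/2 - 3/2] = 2*g - 5/2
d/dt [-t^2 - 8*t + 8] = -2*t - 8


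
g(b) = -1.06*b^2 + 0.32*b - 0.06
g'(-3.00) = 6.68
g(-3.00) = -10.56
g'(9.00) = -18.76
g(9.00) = -83.04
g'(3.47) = -7.04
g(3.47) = -11.71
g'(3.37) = -6.82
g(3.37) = -11.02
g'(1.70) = -3.28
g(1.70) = -2.58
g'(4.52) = -9.26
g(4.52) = -20.27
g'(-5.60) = 12.19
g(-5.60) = -35.09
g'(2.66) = -5.32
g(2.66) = -6.71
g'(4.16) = -8.50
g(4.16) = -17.07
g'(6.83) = -14.16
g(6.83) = -47.32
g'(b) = 0.32 - 2.12*b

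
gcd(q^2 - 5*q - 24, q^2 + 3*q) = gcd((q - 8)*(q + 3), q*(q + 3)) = q + 3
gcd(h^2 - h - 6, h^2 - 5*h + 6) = h - 3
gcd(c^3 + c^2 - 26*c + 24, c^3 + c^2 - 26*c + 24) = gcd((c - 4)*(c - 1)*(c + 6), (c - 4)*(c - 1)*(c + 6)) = c^3 + c^2 - 26*c + 24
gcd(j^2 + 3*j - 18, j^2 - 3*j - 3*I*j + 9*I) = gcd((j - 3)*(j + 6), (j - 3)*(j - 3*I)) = j - 3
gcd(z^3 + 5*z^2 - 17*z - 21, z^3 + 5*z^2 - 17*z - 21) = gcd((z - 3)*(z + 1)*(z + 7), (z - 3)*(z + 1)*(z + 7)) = z^3 + 5*z^2 - 17*z - 21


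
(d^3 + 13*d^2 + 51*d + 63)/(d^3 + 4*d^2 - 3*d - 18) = (d + 7)/(d - 2)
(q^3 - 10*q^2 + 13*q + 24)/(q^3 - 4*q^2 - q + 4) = (q^2 - 11*q + 24)/(q^2 - 5*q + 4)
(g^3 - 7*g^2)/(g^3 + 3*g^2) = (g - 7)/(g + 3)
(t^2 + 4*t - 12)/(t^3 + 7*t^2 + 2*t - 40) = (t + 6)/(t^2 + 9*t + 20)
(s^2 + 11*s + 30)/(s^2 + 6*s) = (s + 5)/s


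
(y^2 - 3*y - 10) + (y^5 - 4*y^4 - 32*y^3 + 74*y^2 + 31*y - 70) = y^5 - 4*y^4 - 32*y^3 + 75*y^2 + 28*y - 80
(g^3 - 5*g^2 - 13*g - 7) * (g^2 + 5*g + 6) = g^5 - 32*g^3 - 102*g^2 - 113*g - 42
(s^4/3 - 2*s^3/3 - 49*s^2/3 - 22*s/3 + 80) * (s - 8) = s^5/3 - 10*s^4/3 - 11*s^3 + 370*s^2/3 + 416*s/3 - 640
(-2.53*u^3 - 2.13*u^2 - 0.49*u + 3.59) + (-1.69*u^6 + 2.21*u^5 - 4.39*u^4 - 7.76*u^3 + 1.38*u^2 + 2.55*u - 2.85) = -1.69*u^6 + 2.21*u^5 - 4.39*u^4 - 10.29*u^3 - 0.75*u^2 + 2.06*u + 0.74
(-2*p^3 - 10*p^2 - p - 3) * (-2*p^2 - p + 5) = 4*p^5 + 22*p^4 + 2*p^3 - 43*p^2 - 2*p - 15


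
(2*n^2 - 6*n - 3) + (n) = 2*n^2 - 5*n - 3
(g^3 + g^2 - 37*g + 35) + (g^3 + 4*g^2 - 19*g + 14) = 2*g^3 + 5*g^2 - 56*g + 49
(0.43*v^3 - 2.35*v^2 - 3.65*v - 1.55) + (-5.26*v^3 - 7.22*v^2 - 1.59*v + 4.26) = -4.83*v^3 - 9.57*v^2 - 5.24*v + 2.71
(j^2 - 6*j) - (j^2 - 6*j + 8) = -8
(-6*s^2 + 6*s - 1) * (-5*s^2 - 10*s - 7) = 30*s^4 + 30*s^3 - 13*s^2 - 32*s + 7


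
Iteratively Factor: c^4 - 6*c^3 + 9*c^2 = (c)*(c^3 - 6*c^2 + 9*c) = c*(c - 3)*(c^2 - 3*c) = c^2*(c - 3)*(c - 3)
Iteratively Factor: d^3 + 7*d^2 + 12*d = (d + 4)*(d^2 + 3*d) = d*(d + 4)*(d + 3)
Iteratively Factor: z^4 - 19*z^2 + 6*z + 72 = (z + 2)*(z^3 - 2*z^2 - 15*z + 36) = (z + 2)*(z + 4)*(z^2 - 6*z + 9) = (z - 3)*(z + 2)*(z + 4)*(z - 3)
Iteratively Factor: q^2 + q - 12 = (q + 4)*(q - 3)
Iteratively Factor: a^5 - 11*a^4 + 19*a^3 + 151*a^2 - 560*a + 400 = (a - 5)*(a^4 - 6*a^3 - 11*a^2 + 96*a - 80) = (a - 5)*(a + 4)*(a^3 - 10*a^2 + 29*a - 20) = (a - 5)*(a - 1)*(a + 4)*(a^2 - 9*a + 20) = (a - 5)*(a - 4)*(a - 1)*(a + 4)*(a - 5)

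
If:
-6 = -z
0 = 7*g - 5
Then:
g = 5/7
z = 6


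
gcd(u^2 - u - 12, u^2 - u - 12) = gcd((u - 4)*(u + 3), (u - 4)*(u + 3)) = u^2 - u - 12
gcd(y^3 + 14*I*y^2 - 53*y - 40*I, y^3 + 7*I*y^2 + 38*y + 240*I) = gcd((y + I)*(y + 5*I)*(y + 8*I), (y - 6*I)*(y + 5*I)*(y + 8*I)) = y^2 + 13*I*y - 40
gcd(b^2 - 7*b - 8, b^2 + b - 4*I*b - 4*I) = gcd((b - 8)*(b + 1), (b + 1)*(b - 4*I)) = b + 1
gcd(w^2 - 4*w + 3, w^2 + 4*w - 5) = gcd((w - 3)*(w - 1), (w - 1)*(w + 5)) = w - 1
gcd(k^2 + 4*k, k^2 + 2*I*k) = k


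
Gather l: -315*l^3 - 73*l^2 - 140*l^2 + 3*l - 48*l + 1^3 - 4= -315*l^3 - 213*l^2 - 45*l - 3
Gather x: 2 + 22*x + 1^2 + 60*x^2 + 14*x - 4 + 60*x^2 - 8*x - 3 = 120*x^2 + 28*x - 4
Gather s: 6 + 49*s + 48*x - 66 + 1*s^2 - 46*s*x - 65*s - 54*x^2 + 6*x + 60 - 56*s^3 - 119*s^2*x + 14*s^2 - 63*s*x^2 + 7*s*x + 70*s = -56*s^3 + s^2*(15 - 119*x) + s*(-63*x^2 - 39*x + 54) - 54*x^2 + 54*x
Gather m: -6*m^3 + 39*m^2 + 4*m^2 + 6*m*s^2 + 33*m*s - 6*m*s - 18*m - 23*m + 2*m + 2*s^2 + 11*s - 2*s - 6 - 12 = -6*m^3 + 43*m^2 + m*(6*s^2 + 27*s - 39) + 2*s^2 + 9*s - 18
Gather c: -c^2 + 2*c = -c^2 + 2*c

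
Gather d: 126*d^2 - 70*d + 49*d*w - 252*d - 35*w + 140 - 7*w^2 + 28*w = 126*d^2 + d*(49*w - 322) - 7*w^2 - 7*w + 140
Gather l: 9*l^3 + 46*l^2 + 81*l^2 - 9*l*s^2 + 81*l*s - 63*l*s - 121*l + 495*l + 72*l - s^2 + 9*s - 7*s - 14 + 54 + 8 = 9*l^3 + 127*l^2 + l*(-9*s^2 + 18*s + 446) - s^2 + 2*s + 48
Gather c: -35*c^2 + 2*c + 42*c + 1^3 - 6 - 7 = -35*c^2 + 44*c - 12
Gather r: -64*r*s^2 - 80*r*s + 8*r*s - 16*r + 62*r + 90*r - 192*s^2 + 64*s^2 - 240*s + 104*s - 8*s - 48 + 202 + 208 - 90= r*(-64*s^2 - 72*s + 136) - 128*s^2 - 144*s + 272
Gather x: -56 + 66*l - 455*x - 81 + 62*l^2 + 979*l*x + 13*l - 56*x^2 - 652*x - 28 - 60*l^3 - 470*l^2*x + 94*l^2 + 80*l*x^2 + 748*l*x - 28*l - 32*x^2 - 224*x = -60*l^3 + 156*l^2 + 51*l + x^2*(80*l - 88) + x*(-470*l^2 + 1727*l - 1331) - 165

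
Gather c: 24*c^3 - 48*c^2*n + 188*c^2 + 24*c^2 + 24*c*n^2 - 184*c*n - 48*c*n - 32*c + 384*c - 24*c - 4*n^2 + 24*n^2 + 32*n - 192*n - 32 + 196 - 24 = 24*c^3 + c^2*(212 - 48*n) + c*(24*n^2 - 232*n + 328) + 20*n^2 - 160*n + 140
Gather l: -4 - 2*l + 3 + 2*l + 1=0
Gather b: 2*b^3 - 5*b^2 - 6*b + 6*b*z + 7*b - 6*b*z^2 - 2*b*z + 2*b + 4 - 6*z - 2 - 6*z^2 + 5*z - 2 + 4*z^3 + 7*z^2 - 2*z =2*b^3 - 5*b^2 + b*(-6*z^2 + 4*z + 3) + 4*z^3 + z^2 - 3*z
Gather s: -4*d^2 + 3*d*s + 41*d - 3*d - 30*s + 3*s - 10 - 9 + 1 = -4*d^2 + 38*d + s*(3*d - 27) - 18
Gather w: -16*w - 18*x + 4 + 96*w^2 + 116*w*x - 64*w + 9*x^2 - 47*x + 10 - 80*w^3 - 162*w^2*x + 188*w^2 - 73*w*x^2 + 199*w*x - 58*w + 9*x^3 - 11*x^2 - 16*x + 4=-80*w^3 + w^2*(284 - 162*x) + w*(-73*x^2 + 315*x - 138) + 9*x^3 - 2*x^2 - 81*x + 18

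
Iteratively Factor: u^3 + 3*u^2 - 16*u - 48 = (u + 3)*(u^2 - 16) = (u - 4)*(u + 3)*(u + 4)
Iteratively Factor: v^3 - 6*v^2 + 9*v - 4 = (v - 4)*(v^2 - 2*v + 1) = (v - 4)*(v - 1)*(v - 1)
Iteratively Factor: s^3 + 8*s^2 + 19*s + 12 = (s + 4)*(s^2 + 4*s + 3) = (s + 1)*(s + 4)*(s + 3)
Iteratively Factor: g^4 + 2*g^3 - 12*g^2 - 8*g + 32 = (g + 2)*(g^3 - 12*g + 16) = (g - 2)*(g + 2)*(g^2 + 2*g - 8) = (g - 2)^2*(g + 2)*(g + 4)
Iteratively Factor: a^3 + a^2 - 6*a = (a)*(a^2 + a - 6) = a*(a - 2)*(a + 3)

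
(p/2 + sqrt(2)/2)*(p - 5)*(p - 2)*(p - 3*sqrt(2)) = p^4/2 - 7*p^3/2 - sqrt(2)*p^3 + 2*p^2 + 7*sqrt(2)*p^2 - 10*sqrt(2)*p + 21*p - 30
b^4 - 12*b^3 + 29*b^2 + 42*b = b*(b - 7)*(b - 6)*(b + 1)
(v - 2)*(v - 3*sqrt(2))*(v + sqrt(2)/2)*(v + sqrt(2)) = v^4 - 3*sqrt(2)*v^3/2 - 2*v^3 - 8*v^2 + 3*sqrt(2)*v^2 - 3*sqrt(2)*v + 16*v + 6*sqrt(2)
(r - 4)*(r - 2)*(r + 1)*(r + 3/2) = r^4 - 7*r^3/2 - 11*r^2/2 + 11*r + 12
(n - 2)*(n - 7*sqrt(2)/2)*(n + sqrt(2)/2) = n^3 - 3*sqrt(2)*n^2 - 2*n^2 - 7*n/2 + 6*sqrt(2)*n + 7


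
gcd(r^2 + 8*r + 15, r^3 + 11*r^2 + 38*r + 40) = r + 5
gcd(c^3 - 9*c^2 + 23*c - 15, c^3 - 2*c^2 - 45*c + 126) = c - 3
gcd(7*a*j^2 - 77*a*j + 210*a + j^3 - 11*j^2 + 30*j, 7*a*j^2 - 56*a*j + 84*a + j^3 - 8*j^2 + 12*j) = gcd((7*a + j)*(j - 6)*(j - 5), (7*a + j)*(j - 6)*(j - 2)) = 7*a*j - 42*a + j^2 - 6*j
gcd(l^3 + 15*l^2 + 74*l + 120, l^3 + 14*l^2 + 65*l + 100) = l^2 + 9*l + 20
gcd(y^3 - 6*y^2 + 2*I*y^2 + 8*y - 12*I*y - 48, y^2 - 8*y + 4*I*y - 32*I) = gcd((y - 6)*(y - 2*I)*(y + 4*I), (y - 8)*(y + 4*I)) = y + 4*I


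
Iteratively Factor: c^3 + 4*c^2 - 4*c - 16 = (c + 2)*(c^2 + 2*c - 8) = (c + 2)*(c + 4)*(c - 2)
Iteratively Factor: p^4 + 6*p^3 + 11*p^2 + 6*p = (p + 1)*(p^3 + 5*p^2 + 6*p) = (p + 1)*(p + 3)*(p^2 + 2*p) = p*(p + 1)*(p + 3)*(p + 2)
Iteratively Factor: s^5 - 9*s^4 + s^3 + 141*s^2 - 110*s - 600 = (s - 5)*(s^4 - 4*s^3 - 19*s^2 + 46*s + 120) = (s - 5)*(s + 2)*(s^3 - 6*s^2 - 7*s + 60) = (s - 5)*(s - 4)*(s + 2)*(s^2 - 2*s - 15) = (s - 5)*(s - 4)*(s + 2)*(s + 3)*(s - 5)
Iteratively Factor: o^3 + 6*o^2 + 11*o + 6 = (o + 1)*(o^2 + 5*o + 6) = (o + 1)*(o + 2)*(o + 3)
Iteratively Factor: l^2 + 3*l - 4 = (l - 1)*(l + 4)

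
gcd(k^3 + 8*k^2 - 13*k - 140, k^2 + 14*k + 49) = k + 7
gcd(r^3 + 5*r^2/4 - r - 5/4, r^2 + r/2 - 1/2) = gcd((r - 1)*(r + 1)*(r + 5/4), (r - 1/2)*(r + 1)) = r + 1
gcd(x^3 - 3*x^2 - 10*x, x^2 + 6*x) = x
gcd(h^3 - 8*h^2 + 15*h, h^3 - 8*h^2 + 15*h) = h^3 - 8*h^2 + 15*h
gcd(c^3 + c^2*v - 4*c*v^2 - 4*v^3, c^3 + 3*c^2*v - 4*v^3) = c + 2*v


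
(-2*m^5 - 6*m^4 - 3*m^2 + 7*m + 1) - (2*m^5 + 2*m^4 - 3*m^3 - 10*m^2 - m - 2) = -4*m^5 - 8*m^4 + 3*m^3 + 7*m^2 + 8*m + 3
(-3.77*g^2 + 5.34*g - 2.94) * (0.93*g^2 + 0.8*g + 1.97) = -3.5061*g^4 + 1.9502*g^3 - 5.8891*g^2 + 8.1678*g - 5.7918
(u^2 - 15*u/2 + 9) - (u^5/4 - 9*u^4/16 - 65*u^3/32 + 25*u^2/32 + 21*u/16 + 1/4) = -u^5/4 + 9*u^4/16 + 65*u^3/32 + 7*u^2/32 - 141*u/16 + 35/4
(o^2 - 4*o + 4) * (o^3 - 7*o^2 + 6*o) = o^5 - 11*o^4 + 38*o^3 - 52*o^2 + 24*o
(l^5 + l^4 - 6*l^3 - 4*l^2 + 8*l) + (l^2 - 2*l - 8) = l^5 + l^4 - 6*l^3 - 3*l^2 + 6*l - 8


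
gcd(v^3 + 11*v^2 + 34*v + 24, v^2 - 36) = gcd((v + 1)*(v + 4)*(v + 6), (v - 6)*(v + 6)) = v + 6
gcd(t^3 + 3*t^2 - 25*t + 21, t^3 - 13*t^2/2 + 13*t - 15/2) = t^2 - 4*t + 3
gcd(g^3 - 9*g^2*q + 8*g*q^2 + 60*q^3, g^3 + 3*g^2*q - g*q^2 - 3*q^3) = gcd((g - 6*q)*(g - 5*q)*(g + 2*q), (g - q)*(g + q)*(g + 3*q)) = 1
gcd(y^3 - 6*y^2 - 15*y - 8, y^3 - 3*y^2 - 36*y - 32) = y^2 - 7*y - 8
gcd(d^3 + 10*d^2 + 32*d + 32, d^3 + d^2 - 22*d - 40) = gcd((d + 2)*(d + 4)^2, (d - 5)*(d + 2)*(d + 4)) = d^2 + 6*d + 8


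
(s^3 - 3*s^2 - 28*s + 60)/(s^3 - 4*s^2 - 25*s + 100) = (s^2 - 8*s + 12)/(s^2 - 9*s + 20)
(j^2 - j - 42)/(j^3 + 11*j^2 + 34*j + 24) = (j - 7)/(j^2 + 5*j + 4)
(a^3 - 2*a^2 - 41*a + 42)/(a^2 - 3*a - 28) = (a^2 + 5*a - 6)/(a + 4)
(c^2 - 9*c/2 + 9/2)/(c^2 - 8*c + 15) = (c - 3/2)/(c - 5)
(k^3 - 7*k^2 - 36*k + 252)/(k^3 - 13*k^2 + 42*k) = (k + 6)/k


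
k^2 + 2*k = k*(k + 2)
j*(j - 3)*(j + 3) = j^3 - 9*j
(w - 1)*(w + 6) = w^2 + 5*w - 6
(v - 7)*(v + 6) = v^2 - v - 42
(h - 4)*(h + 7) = h^2 + 3*h - 28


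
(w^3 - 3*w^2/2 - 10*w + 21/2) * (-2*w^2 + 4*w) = -2*w^5 + 7*w^4 + 14*w^3 - 61*w^2 + 42*w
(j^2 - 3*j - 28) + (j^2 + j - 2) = 2*j^2 - 2*j - 30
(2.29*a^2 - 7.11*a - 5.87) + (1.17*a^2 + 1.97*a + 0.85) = 3.46*a^2 - 5.14*a - 5.02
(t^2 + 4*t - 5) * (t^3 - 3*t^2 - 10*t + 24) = t^5 + t^4 - 27*t^3 - t^2 + 146*t - 120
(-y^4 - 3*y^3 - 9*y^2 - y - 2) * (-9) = 9*y^4 + 27*y^3 + 81*y^2 + 9*y + 18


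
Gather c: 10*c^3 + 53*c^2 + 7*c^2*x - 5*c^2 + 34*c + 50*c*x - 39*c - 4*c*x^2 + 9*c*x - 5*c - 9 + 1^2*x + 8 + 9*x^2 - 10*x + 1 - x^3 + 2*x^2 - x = 10*c^3 + c^2*(7*x + 48) + c*(-4*x^2 + 59*x - 10) - x^3 + 11*x^2 - 10*x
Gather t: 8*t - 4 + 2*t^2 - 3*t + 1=2*t^2 + 5*t - 3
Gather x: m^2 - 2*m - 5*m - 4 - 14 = m^2 - 7*m - 18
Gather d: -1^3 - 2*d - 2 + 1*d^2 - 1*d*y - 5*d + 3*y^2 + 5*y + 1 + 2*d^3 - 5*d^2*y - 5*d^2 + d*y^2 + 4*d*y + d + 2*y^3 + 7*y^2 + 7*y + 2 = 2*d^3 + d^2*(-5*y - 4) + d*(y^2 + 3*y - 6) + 2*y^3 + 10*y^2 + 12*y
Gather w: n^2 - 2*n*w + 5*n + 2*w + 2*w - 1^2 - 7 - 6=n^2 + 5*n + w*(4 - 2*n) - 14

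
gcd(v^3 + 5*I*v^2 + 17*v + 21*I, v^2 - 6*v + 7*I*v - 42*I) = v + 7*I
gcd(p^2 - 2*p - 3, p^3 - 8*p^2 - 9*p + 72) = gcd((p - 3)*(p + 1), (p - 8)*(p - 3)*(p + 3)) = p - 3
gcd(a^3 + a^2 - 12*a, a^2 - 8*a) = a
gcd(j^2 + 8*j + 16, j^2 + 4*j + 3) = 1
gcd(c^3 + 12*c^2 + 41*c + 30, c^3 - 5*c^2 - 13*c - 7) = c + 1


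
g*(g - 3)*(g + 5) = g^3 + 2*g^2 - 15*g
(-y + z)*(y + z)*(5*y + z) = -5*y^3 - y^2*z + 5*y*z^2 + z^3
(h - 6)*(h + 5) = h^2 - h - 30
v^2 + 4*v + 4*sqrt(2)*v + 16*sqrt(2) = (v + 4)*(v + 4*sqrt(2))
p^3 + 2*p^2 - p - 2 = (p - 1)*(p + 1)*(p + 2)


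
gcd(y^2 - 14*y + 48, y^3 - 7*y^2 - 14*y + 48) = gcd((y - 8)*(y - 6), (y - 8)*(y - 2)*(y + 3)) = y - 8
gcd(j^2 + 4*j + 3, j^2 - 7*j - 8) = j + 1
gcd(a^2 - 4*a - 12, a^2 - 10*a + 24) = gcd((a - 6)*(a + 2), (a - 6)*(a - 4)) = a - 6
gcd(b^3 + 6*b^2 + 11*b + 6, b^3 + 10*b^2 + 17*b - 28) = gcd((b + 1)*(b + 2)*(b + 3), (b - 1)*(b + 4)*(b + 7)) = 1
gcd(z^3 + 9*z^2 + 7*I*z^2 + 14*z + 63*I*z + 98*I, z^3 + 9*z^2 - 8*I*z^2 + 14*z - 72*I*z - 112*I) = z^2 + 9*z + 14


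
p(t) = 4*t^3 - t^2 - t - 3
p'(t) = 12*t^2 - 2*t - 1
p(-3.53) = -187.88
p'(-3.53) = 155.59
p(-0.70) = -4.16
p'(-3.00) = 113.00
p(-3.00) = -117.00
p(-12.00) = -7047.00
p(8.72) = 2564.46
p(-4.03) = -277.01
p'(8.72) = 894.02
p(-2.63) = -80.05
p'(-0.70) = 6.28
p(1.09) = -0.10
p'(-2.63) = 87.26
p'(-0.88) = 10.05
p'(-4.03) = 201.95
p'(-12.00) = 1751.00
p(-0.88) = -5.62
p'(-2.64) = 87.92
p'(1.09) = 11.08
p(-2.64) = -80.93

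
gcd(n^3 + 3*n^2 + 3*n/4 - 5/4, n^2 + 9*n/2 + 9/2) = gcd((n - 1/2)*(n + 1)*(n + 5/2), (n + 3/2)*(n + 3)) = 1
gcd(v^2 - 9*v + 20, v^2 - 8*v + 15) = v - 5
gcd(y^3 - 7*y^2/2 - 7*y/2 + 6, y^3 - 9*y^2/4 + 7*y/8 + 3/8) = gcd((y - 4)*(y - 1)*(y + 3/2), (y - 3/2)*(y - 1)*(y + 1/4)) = y - 1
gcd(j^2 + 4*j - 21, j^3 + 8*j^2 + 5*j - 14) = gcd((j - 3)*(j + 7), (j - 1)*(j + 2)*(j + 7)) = j + 7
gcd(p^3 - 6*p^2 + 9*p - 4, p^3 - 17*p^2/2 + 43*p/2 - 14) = p^2 - 5*p + 4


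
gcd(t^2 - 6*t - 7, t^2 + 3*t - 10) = 1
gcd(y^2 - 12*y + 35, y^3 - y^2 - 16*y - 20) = y - 5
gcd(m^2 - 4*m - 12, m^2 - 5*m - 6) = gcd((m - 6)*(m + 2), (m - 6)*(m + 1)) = m - 6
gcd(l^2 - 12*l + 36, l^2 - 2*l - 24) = l - 6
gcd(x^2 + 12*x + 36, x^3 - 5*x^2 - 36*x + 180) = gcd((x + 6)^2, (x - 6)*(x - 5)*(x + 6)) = x + 6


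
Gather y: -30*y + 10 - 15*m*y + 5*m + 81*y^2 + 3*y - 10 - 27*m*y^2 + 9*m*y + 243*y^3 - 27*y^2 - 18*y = 5*m + 243*y^3 + y^2*(54 - 27*m) + y*(-6*m - 45)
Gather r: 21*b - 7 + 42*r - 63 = 21*b + 42*r - 70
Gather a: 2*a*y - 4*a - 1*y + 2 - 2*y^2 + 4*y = a*(2*y - 4) - 2*y^2 + 3*y + 2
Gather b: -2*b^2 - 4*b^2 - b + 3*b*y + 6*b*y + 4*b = -6*b^2 + b*(9*y + 3)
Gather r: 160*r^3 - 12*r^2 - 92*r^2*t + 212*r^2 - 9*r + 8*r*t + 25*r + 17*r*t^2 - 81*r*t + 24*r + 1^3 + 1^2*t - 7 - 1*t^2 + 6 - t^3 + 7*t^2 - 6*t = 160*r^3 + r^2*(200 - 92*t) + r*(17*t^2 - 73*t + 40) - t^3 + 6*t^2 - 5*t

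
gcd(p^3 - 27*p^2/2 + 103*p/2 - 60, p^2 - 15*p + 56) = p - 8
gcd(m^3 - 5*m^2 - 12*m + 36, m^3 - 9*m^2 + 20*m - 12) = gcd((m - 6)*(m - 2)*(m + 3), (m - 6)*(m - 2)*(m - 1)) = m^2 - 8*m + 12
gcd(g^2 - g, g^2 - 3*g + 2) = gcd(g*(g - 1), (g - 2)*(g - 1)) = g - 1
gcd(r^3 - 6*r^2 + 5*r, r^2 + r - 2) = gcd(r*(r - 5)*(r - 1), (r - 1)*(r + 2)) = r - 1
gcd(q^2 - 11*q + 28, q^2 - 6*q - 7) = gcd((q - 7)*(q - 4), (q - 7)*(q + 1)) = q - 7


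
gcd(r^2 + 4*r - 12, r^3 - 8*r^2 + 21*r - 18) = r - 2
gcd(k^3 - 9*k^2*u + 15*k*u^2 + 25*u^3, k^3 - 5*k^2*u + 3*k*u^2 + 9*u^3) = k + u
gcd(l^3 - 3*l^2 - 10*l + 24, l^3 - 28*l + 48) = l^2 - 6*l + 8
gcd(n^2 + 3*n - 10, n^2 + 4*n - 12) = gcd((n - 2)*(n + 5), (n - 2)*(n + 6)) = n - 2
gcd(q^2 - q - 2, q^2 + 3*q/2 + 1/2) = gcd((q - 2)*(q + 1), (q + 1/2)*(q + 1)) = q + 1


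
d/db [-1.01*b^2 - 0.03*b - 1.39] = -2.02*b - 0.03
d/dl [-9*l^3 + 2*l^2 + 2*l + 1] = -27*l^2 + 4*l + 2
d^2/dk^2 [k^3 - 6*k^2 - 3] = 6*k - 12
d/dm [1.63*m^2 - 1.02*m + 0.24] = 3.26*m - 1.02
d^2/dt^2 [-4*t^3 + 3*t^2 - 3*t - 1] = 6 - 24*t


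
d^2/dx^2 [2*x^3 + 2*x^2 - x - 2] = 12*x + 4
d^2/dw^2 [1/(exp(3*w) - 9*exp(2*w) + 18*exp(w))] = 9*((-exp(2*w) + 4*exp(w) - 2)*(exp(2*w) - 9*exp(w) + 18) + 2*(exp(2*w) - 6*exp(w) + 6)^2)*exp(-w)/(exp(2*w) - 9*exp(w) + 18)^3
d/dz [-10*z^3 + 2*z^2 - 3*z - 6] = -30*z^2 + 4*z - 3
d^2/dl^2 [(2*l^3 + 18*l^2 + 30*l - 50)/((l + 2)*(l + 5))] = -36/(l^3 + 6*l^2 + 12*l + 8)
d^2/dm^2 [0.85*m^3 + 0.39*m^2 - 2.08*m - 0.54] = 5.1*m + 0.78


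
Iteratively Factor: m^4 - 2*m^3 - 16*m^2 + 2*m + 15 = (m + 3)*(m^3 - 5*m^2 - m + 5) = (m - 1)*(m + 3)*(m^2 - 4*m - 5) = (m - 5)*(m - 1)*(m + 3)*(m + 1)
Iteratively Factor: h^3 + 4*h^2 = (h)*(h^2 + 4*h) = h^2*(h + 4)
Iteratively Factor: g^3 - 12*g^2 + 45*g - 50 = (g - 2)*(g^2 - 10*g + 25) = (g - 5)*(g - 2)*(g - 5)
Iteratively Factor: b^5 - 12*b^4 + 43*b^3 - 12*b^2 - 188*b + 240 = (b + 2)*(b^4 - 14*b^3 + 71*b^2 - 154*b + 120) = (b - 4)*(b + 2)*(b^3 - 10*b^2 + 31*b - 30) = (b - 4)*(b - 3)*(b + 2)*(b^2 - 7*b + 10) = (b - 4)*(b - 3)*(b - 2)*(b + 2)*(b - 5)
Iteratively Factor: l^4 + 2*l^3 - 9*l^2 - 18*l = (l)*(l^3 + 2*l^2 - 9*l - 18) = l*(l + 2)*(l^2 - 9) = l*(l + 2)*(l + 3)*(l - 3)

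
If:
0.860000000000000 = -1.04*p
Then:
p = -0.83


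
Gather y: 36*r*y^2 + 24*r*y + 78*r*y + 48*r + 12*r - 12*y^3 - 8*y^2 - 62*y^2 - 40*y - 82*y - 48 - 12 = 60*r - 12*y^3 + y^2*(36*r - 70) + y*(102*r - 122) - 60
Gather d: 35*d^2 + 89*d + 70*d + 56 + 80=35*d^2 + 159*d + 136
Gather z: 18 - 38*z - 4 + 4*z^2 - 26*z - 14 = 4*z^2 - 64*z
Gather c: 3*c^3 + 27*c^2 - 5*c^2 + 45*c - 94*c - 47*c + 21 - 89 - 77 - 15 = 3*c^3 + 22*c^2 - 96*c - 160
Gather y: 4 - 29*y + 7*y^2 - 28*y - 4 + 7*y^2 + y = 14*y^2 - 56*y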